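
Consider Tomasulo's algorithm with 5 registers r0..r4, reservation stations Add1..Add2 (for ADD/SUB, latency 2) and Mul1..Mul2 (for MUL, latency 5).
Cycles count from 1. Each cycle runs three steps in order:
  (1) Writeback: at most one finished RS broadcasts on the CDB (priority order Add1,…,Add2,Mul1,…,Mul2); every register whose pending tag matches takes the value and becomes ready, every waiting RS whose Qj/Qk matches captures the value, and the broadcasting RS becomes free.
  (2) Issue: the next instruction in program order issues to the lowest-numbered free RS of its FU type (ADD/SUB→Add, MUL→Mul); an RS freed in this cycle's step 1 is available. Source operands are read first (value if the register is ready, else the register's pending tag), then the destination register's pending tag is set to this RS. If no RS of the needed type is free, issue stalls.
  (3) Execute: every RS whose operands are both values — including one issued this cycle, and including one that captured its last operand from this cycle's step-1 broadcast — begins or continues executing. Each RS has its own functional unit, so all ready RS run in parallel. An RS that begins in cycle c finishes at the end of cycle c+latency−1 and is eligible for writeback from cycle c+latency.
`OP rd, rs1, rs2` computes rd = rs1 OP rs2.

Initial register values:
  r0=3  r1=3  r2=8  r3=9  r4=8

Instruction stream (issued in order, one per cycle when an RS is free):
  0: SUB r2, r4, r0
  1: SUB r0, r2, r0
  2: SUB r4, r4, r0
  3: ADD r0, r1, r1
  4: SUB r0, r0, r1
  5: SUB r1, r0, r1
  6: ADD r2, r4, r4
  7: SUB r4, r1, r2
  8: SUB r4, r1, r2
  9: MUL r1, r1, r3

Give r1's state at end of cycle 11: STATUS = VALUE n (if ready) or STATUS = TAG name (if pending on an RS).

STATUS = TAG Add2

cycle 1: issue SUB r2<-Add1 // r0:3,r1:3,r2:Add1,r3:9,r4:8
cycle 2: issue SUB r0<-Add2 // r0:Add2,r1:3,r2:Add1,r3:9,r4:8
cycle 3: CDB Add1=5; issue SUB r4<-Add1 // r0:Add2,r1:3,r2:5,r3:9,r4:Add1
cycle 4: stall // r0:Add2,r1:3,r2:5,r3:9,r4:Add1
cycle 5: CDB Add2=2; issue ADD r0<-Add2 // r0:Add2,r1:3,r2:5,r3:9,r4:Add1
cycle 6: stall // r0:Add2,r1:3,r2:5,r3:9,r4:Add1
cycle 7: CDB Add1=6; issue SUB r0<-Add1 // r0:Add1,r1:3,r2:5,r3:9,r4:6
cycle 8: CDB Add2=6; issue SUB r1<-Add2 // r0:Add1,r1:Add2,r2:5,r3:9,r4:6
cycle 9: stall // r0:Add1,r1:Add2,r2:5,r3:9,r4:6
cycle 10: CDB Add1=3; issue ADD r2<-Add1 // r0:3,r1:Add2,r2:Add1,r3:9,r4:6
cycle 11: stall // r0:3,r1:Add2,r2:Add1,r3:9,r4:6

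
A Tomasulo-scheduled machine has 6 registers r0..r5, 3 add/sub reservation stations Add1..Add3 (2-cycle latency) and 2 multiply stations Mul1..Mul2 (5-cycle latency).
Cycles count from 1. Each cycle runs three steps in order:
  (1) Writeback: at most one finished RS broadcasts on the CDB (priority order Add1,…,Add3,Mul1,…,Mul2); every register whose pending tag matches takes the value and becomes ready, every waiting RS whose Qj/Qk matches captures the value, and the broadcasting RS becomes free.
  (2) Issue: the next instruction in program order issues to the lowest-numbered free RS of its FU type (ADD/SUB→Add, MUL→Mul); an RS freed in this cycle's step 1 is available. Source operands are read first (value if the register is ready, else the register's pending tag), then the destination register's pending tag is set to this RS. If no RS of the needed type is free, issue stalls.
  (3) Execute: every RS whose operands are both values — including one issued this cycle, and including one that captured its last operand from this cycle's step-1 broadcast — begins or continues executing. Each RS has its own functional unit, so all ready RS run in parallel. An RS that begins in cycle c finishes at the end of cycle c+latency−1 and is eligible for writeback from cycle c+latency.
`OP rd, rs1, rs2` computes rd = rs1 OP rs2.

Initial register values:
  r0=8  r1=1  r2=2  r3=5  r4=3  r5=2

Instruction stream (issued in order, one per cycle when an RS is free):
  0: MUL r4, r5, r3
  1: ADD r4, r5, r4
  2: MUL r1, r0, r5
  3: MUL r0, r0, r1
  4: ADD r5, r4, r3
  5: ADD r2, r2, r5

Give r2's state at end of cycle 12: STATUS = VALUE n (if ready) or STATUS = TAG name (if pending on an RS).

c1: issue MUL r4<-Mul1 | r0:8,r1:1,r2:2,r3:5,r4:Mul1,r5:2
c2: issue ADD r4<-Add1 | r0:8,r1:1,r2:2,r3:5,r4:Add1,r5:2
c3: issue MUL r1<-Mul2 | r0:8,r1:Mul2,r2:2,r3:5,r4:Add1,r5:2
c4: stall | r0:8,r1:Mul2,r2:2,r3:5,r4:Add1,r5:2
c5: stall | r0:8,r1:Mul2,r2:2,r3:5,r4:Add1,r5:2
c6: CDB Mul1=10; issue MUL r0<-Mul1 | r0:Mul1,r1:Mul2,r2:2,r3:5,r4:Add1,r5:2
c7: issue ADD r5<-Add2 | r0:Mul1,r1:Mul2,r2:2,r3:5,r4:Add1,r5:Add2
c8: CDB Add1=12; issue ADD r2<-Add1 | r0:Mul1,r1:Mul2,r2:Add1,r3:5,r4:12,r5:Add2
c9: CDB Mul2=16 | r0:Mul1,r1:16,r2:Add1,r3:5,r4:12,r5:Add2
c10: CDB Add2=17 | r0:Mul1,r1:16,r2:Add1,r3:5,r4:12,r5:17
c11: - | r0:Mul1,r1:16,r2:Add1,r3:5,r4:12,r5:17
c12: CDB Add1=19 | r0:Mul1,r1:16,r2:19,r3:5,r4:12,r5:17

STATUS = VALUE 19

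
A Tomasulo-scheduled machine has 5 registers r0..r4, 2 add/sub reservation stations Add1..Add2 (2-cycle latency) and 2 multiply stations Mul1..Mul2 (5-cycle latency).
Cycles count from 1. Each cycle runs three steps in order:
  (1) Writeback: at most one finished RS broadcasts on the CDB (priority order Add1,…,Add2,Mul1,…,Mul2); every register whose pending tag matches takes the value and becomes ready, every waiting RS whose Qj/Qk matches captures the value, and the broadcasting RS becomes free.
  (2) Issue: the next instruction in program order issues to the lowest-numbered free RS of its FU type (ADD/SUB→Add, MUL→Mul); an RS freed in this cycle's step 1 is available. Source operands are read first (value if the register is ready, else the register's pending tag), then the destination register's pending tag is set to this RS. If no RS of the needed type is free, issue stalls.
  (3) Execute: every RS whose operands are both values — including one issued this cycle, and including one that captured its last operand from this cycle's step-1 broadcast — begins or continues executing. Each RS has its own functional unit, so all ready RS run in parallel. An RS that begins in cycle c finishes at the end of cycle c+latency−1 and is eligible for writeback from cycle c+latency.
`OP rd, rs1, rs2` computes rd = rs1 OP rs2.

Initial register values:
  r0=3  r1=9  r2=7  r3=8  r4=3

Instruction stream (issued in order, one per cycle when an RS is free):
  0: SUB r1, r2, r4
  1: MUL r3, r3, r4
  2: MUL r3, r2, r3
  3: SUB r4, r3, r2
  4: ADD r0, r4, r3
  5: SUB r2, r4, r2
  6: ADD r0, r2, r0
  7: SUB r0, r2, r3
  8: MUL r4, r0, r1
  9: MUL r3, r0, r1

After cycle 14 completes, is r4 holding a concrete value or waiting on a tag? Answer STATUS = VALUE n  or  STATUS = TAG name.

cycle 1: issue SUB r1<-Add1 // r0:3,r1:Add1,r2:7,r3:8,r4:3
cycle 2: issue MUL r3<-Mul1 // r0:3,r1:Add1,r2:7,r3:Mul1,r4:3
cycle 3: CDB Add1=4; issue MUL r3<-Mul2 // r0:3,r1:4,r2:7,r3:Mul2,r4:3
cycle 4: issue SUB r4<-Add1 // r0:3,r1:4,r2:7,r3:Mul2,r4:Add1
cycle 5: issue ADD r0<-Add2 // r0:Add2,r1:4,r2:7,r3:Mul2,r4:Add1
cycle 6: stall // r0:Add2,r1:4,r2:7,r3:Mul2,r4:Add1
cycle 7: CDB Mul1=24; stall // r0:Add2,r1:4,r2:7,r3:Mul2,r4:Add1
cycle 8: stall // r0:Add2,r1:4,r2:7,r3:Mul2,r4:Add1
cycle 9: stall // r0:Add2,r1:4,r2:7,r3:Mul2,r4:Add1
cycle 10: stall // r0:Add2,r1:4,r2:7,r3:Mul2,r4:Add1
cycle 11: stall // r0:Add2,r1:4,r2:7,r3:Mul2,r4:Add1
cycle 12: CDB Mul2=168; stall // r0:Add2,r1:4,r2:7,r3:168,r4:Add1
cycle 13: stall // r0:Add2,r1:4,r2:7,r3:168,r4:Add1
cycle 14: CDB Add1=161; issue SUB r2<-Add1 // r0:Add2,r1:4,r2:Add1,r3:168,r4:161

STATUS = VALUE 161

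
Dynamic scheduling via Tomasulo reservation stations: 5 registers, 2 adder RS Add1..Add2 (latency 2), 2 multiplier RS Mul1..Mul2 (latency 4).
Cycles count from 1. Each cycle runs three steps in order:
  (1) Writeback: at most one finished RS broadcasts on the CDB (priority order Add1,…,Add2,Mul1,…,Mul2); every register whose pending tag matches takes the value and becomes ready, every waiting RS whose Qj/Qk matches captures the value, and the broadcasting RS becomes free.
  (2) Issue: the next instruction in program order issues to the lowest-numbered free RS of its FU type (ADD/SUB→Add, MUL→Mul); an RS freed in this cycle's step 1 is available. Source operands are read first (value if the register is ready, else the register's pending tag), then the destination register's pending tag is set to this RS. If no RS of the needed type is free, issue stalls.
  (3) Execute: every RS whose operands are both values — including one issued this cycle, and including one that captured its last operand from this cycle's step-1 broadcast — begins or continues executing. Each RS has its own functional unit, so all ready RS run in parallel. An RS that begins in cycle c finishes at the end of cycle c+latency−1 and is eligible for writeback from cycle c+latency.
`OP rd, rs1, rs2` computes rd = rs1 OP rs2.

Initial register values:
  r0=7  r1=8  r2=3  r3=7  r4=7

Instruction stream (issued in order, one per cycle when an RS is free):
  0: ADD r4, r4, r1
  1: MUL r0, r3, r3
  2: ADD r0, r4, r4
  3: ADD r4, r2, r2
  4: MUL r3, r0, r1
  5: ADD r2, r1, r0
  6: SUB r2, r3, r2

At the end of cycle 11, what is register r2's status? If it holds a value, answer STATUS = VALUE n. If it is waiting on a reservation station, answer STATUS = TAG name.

cycle 1: issue ADD r4<-Add1 // r0:7,r1:8,r2:3,r3:7,r4:Add1
cycle 2: issue MUL r0<-Mul1 // r0:Mul1,r1:8,r2:3,r3:7,r4:Add1
cycle 3: CDB Add1=15; issue ADD r0<-Add1 // r0:Add1,r1:8,r2:3,r3:7,r4:15
cycle 4: issue ADD r4<-Add2 // r0:Add1,r1:8,r2:3,r3:7,r4:Add2
cycle 5: CDB Add1=30; issue MUL r3<-Mul2 // r0:30,r1:8,r2:3,r3:Mul2,r4:Add2
cycle 6: CDB Add2=6; issue ADD r2<-Add1 // r0:30,r1:8,r2:Add1,r3:Mul2,r4:6
cycle 7: CDB Mul1=49; issue SUB r2<-Add2 // r0:30,r1:8,r2:Add2,r3:Mul2,r4:6
cycle 8: CDB Add1=38 // r0:30,r1:8,r2:Add2,r3:Mul2,r4:6
cycle 9: CDB Mul2=240 // r0:30,r1:8,r2:Add2,r3:240,r4:6
cycle 10: - // r0:30,r1:8,r2:Add2,r3:240,r4:6
cycle 11: CDB Add2=202 // r0:30,r1:8,r2:202,r3:240,r4:6

STATUS = VALUE 202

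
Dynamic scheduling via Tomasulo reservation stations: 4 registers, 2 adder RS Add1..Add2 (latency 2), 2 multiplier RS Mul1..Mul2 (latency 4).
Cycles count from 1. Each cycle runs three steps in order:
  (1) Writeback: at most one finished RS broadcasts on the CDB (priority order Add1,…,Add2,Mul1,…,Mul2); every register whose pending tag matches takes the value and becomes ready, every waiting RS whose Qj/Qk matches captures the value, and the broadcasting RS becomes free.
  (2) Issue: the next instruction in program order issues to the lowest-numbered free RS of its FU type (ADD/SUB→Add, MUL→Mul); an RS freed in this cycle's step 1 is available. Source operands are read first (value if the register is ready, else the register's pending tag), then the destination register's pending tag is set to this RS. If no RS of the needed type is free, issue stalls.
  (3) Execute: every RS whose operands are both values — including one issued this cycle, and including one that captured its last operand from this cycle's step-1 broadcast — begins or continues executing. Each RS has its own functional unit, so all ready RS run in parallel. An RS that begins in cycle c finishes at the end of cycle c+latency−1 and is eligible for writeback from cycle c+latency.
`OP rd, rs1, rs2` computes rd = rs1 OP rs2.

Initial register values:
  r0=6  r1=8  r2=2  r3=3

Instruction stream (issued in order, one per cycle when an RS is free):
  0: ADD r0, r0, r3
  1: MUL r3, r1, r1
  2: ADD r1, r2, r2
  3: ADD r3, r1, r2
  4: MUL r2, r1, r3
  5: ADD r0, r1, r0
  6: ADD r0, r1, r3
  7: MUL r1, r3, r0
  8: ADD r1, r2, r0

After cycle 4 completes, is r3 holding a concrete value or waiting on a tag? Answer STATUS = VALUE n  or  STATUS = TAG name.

STATUS = TAG Add2

  c1: issue ADD r0<-Add1  regs: r0:Add1,r1:8,r2:2,r3:3
  c2: issue MUL r3<-Mul1  regs: r0:Add1,r1:8,r2:2,r3:Mul1
  c3: CDB Add1=9; issue ADD r1<-Add1  regs: r0:9,r1:Add1,r2:2,r3:Mul1
  c4: issue ADD r3<-Add2  regs: r0:9,r1:Add1,r2:2,r3:Add2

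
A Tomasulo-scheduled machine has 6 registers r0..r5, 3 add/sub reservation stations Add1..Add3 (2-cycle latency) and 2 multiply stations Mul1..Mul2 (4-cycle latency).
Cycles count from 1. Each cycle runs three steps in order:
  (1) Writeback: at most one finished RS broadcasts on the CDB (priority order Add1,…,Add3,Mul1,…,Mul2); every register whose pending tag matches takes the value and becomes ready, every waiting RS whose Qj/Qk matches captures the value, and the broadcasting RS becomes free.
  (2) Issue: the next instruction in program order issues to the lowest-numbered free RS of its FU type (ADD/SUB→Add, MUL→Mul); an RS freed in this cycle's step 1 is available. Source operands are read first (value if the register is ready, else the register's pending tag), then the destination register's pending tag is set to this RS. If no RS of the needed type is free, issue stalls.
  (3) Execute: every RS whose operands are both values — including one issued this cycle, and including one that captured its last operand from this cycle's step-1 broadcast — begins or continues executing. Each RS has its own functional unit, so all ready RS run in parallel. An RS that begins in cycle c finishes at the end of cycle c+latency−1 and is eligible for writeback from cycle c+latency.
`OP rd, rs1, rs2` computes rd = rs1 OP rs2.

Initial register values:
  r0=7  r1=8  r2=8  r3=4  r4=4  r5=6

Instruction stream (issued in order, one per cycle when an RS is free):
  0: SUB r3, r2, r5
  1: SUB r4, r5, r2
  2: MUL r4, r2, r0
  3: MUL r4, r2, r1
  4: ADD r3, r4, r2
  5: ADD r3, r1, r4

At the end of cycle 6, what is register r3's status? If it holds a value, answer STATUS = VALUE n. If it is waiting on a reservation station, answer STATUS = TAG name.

c1: issue SUB r3<-Add1 | r0:7,r1:8,r2:8,r3:Add1,r4:4,r5:6
c2: issue SUB r4<-Add2 | r0:7,r1:8,r2:8,r3:Add1,r4:Add2,r5:6
c3: CDB Add1=2; issue MUL r4<-Mul1 | r0:7,r1:8,r2:8,r3:2,r4:Mul1,r5:6
c4: CDB Add2=-2; issue MUL r4<-Mul2 | r0:7,r1:8,r2:8,r3:2,r4:Mul2,r5:6
c5: issue ADD r3<-Add1 | r0:7,r1:8,r2:8,r3:Add1,r4:Mul2,r5:6
c6: issue ADD r3<-Add2 | r0:7,r1:8,r2:8,r3:Add2,r4:Mul2,r5:6

STATUS = TAG Add2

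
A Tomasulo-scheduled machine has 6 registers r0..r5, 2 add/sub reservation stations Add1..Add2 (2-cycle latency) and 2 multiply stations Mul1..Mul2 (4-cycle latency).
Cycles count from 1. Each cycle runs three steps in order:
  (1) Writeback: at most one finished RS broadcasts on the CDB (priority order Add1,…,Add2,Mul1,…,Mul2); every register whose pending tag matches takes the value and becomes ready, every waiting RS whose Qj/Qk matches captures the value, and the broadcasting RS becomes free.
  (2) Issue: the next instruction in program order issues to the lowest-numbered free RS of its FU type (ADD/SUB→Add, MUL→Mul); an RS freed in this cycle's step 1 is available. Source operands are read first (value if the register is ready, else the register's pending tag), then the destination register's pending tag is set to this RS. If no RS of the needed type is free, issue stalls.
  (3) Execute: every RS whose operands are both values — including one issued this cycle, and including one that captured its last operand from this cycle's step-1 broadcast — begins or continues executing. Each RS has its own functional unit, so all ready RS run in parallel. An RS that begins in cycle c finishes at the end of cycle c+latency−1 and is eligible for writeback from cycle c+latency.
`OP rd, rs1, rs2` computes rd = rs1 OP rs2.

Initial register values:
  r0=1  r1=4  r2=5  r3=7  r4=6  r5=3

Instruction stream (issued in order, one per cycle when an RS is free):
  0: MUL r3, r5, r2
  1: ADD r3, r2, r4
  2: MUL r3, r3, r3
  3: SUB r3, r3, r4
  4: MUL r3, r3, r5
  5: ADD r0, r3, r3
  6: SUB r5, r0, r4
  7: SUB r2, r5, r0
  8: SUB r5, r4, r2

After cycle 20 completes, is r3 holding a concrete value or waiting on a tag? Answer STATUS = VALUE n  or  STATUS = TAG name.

  c1: issue MUL r3<-Mul1  regs: r0:1,r1:4,r2:5,r3:Mul1,r4:6,r5:3
  c2: issue ADD r3<-Add1  regs: r0:1,r1:4,r2:5,r3:Add1,r4:6,r5:3
  c3: issue MUL r3<-Mul2  regs: r0:1,r1:4,r2:5,r3:Mul2,r4:6,r5:3
  c4: CDB Add1=11; issue SUB r3<-Add1  regs: r0:1,r1:4,r2:5,r3:Add1,r4:6,r5:3
  c5: CDB Mul1=15; issue MUL r3<-Mul1  regs: r0:1,r1:4,r2:5,r3:Mul1,r4:6,r5:3
  c6: issue ADD r0<-Add2  regs: r0:Add2,r1:4,r2:5,r3:Mul1,r4:6,r5:3
  c7: stall  regs: r0:Add2,r1:4,r2:5,r3:Mul1,r4:6,r5:3
  c8: CDB Mul2=121; stall  regs: r0:Add2,r1:4,r2:5,r3:Mul1,r4:6,r5:3
  c9: stall  regs: r0:Add2,r1:4,r2:5,r3:Mul1,r4:6,r5:3
  c10: CDB Add1=115; issue SUB r5<-Add1  regs: r0:Add2,r1:4,r2:5,r3:Mul1,r4:6,r5:Add1
  c11: stall  regs: r0:Add2,r1:4,r2:5,r3:Mul1,r4:6,r5:Add1
  c12: stall  regs: r0:Add2,r1:4,r2:5,r3:Mul1,r4:6,r5:Add1
  c13: stall  regs: r0:Add2,r1:4,r2:5,r3:Mul1,r4:6,r5:Add1
  c14: CDB Mul1=345; stall  regs: r0:Add2,r1:4,r2:5,r3:345,r4:6,r5:Add1
  c15: stall  regs: r0:Add2,r1:4,r2:5,r3:345,r4:6,r5:Add1
  c16: CDB Add2=690; issue SUB r2<-Add2  regs: r0:690,r1:4,r2:Add2,r3:345,r4:6,r5:Add1
  c17: stall  regs: r0:690,r1:4,r2:Add2,r3:345,r4:6,r5:Add1
  c18: CDB Add1=684; issue SUB r5<-Add1  regs: r0:690,r1:4,r2:Add2,r3:345,r4:6,r5:Add1
  c19: -  regs: r0:690,r1:4,r2:Add2,r3:345,r4:6,r5:Add1
  c20: CDB Add2=-6  regs: r0:690,r1:4,r2:-6,r3:345,r4:6,r5:Add1

STATUS = VALUE 345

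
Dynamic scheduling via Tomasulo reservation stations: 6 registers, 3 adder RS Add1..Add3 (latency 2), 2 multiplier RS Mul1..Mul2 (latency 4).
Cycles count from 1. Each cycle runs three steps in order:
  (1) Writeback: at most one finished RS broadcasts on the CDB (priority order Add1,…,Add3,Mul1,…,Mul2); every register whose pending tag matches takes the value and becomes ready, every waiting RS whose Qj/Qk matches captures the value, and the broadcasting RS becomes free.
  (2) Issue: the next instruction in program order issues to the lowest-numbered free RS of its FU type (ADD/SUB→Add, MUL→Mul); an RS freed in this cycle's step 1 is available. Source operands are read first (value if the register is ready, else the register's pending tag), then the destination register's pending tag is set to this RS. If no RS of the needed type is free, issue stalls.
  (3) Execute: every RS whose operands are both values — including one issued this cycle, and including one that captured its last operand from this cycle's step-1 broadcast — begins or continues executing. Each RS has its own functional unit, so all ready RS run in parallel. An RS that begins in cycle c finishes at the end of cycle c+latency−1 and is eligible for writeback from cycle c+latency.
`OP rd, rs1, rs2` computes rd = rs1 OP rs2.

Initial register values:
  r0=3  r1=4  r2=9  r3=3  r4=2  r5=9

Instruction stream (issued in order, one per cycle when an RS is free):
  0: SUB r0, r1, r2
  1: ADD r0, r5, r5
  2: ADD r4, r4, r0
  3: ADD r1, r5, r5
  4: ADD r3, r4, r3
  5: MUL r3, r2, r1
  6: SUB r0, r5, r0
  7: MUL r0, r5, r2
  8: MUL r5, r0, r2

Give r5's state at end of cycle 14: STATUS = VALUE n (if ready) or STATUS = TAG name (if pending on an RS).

STATUS = TAG Mul1

  c1: issue SUB r0<-Add1  regs: r0:Add1,r1:4,r2:9,r3:3,r4:2,r5:9
  c2: issue ADD r0<-Add2  regs: r0:Add2,r1:4,r2:9,r3:3,r4:2,r5:9
  c3: CDB Add1=-5; issue ADD r4<-Add1  regs: r0:Add2,r1:4,r2:9,r3:3,r4:Add1,r5:9
  c4: CDB Add2=18; issue ADD r1<-Add2  regs: r0:18,r1:Add2,r2:9,r3:3,r4:Add1,r5:9
  c5: issue ADD r3<-Add3  regs: r0:18,r1:Add2,r2:9,r3:Add3,r4:Add1,r5:9
  c6: CDB Add1=20; issue MUL r3<-Mul1  regs: r0:18,r1:Add2,r2:9,r3:Mul1,r4:20,r5:9
  c7: CDB Add2=18; issue SUB r0<-Add1  regs: r0:Add1,r1:18,r2:9,r3:Mul1,r4:20,r5:9
  c8: CDB Add3=23; issue MUL r0<-Mul2  regs: r0:Mul2,r1:18,r2:9,r3:Mul1,r4:20,r5:9
  c9: CDB Add1=-9; stall  regs: r0:Mul2,r1:18,r2:9,r3:Mul1,r4:20,r5:9
  c10: stall  regs: r0:Mul2,r1:18,r2:9,r3:Mul1,r4:20,r5:9
  c11: CDB Mul1=162; issue MUL r5<-Mul1  regs: r0:Mul2,r1:18,r2:9,r3:162,r4:20,r5:Mul1
  c12: CDB Mul2=81  regs: r0:81,r1:18,r2:9,r3:162,r4:20,r5:Mul1
  c13: -  regs: r0:81,r1:18,r2:9,r3:162,r4:20,r5:Mul1
  c14: -  regs: r0:81,r1:18,r2:9,r3:162,r4:20,r5:Mul1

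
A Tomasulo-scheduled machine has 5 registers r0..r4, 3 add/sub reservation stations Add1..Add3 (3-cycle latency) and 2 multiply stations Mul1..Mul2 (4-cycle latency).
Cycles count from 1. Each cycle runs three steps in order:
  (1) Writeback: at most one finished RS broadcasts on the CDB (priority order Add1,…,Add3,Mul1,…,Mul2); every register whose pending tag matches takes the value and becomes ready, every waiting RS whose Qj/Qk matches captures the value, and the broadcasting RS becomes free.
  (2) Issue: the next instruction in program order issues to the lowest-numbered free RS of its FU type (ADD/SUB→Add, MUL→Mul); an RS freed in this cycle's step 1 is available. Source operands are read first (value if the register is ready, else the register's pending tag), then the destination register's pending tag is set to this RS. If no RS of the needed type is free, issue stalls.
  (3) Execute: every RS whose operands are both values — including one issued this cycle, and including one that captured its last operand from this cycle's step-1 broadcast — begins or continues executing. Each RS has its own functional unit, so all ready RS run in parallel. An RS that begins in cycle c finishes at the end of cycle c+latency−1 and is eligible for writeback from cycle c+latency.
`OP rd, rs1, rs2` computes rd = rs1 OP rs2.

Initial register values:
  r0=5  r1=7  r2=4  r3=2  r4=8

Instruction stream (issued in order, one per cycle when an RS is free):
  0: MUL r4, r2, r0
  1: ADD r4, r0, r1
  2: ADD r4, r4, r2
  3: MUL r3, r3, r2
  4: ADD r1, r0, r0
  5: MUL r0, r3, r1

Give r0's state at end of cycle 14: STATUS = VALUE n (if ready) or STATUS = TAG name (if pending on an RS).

STATUS = VALUE 80

c1: issue MUL r4<-Mul1 | r0:5,r1:7,r2:4,r3:2,r4:Mul1
c2: issue ADD r4<-Add1 | r0:5,r1:7,r2:4,r3:2,r4:Add1
c3: issue ADD r4<-Add2 | r0:5,r1:7,r2:4,r3:2,r4:Add2
c4: issue MUL r3<-Mul2 | r0:5,r1:7,r2:4,r3:Mul2,r4:Add2
c5: CDB Add1=12; issue ADD r1<-Add1 | r0:5,r1:Add1,r2:4,r3:Mul2,r4:Add2
c6: CDB Mul1=20; issue MUL r0<-Mul1 | r0:Mul1,r1:Add1,r2:4,r3:Mul2,r4:Add2
c7: - | r0:Mul1,r1:Add1,r2:4,r3:Mul2,r4:Add2
c8: CDB Add1=10 | r0:Mul1,r1:10,r2:4,r3:Mul2,r4:Add2
c9: CDB Add2=16 | r0:Mul1,r1:10,r2:4,r3:Mul2,r4:16
c10: CDB Mul2=8 | r0:Mul1,r1:10,r2:4,r3:8,r4:16
c11: - | r0:Mul1,r1:10,r2:4,r3:8,r4:16
c12: - | r0:Mul1,r1:10,r2:4,r3:8,r4:16
c13: - | r0:Mul1,r1:10,r2:4,r3:8,r4:16
c14: CDB Mul1=80 | r0:80,r1:10,r2:4,r3:8,r4:16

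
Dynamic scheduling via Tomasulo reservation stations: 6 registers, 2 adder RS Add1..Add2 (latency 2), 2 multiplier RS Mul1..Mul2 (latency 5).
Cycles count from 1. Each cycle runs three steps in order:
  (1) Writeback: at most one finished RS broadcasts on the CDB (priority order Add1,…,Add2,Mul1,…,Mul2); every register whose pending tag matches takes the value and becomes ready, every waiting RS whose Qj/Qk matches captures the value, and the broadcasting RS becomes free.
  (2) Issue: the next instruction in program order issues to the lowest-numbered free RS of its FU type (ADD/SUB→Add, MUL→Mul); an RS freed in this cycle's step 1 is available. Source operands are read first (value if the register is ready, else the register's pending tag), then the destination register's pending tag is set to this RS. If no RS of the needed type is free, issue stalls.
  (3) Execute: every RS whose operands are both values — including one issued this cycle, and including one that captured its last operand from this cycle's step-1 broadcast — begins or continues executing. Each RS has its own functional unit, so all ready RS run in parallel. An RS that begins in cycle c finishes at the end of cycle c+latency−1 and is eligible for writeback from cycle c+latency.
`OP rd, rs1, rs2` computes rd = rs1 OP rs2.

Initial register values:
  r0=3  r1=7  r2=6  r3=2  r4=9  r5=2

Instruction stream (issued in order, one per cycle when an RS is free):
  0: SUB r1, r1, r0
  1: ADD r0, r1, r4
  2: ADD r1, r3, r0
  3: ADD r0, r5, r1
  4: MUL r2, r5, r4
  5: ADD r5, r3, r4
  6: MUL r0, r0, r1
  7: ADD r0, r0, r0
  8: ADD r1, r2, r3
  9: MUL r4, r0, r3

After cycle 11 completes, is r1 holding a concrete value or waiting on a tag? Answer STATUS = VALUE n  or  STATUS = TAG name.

STATUS = TAG Add2

cycle 1: issue SUB r1<-Add1 // r0:3,r1:Add1,r2:6,r3:2,r4:9,r5:2
cycle 2: issue ADD r0<-Add2 // r0:Add2,r1:Add1,r2:6,r3:2,r4:9,r5:2
cycle 3: CDB Add1=4; issue ADD r1<-Add1 // r0:Add2,r1:Add1,r2:6,r3:2,r4:9,r5:2
cycle 4: stall // r0:Add2,r1:Add1,r2:6,r3:2,r4:9,r5:2
cycle 5: CDB Add2=13; issue ADD r0<-Add2 // r0:Add2,r1:Add1,r2:6,r3:2,r4:9,r5:2
cycle 6: issue MUL r2<-Mul1 // r0:Add2,r1:Add1,r2:Mul1,r3:2,r4:9,r5:2
cycle 7: CDB Add1=15; issue ADD r5<-Add1 // r0:Add2,r1:15,r2:Mul1,r3:2,r4:9,r5:Add1
cycle 8: issue MUL r0<-Mul2 // r0:Mul2,r1:15,r2:Mul1,r3:2,r4:9,r5:Add1
cycle 9: CDB Add1=11; issue ADD r0<-Add1 // r0:Add1,r1:15,r2:Mul1,r3:2,r4:9,r5:11
cycle 10: CDB Add2=17; issue ADD r1<-Add2 // r0:Add1,r1:Add2,r2:Mul1,r3:2,r4:9,r5:11
cycle 11: CDB Mul1=18; issue MUL r4<-Mul1 // r0:Add1,r1:Add2,r2:18,r3:2,r4:Mul1,r5:11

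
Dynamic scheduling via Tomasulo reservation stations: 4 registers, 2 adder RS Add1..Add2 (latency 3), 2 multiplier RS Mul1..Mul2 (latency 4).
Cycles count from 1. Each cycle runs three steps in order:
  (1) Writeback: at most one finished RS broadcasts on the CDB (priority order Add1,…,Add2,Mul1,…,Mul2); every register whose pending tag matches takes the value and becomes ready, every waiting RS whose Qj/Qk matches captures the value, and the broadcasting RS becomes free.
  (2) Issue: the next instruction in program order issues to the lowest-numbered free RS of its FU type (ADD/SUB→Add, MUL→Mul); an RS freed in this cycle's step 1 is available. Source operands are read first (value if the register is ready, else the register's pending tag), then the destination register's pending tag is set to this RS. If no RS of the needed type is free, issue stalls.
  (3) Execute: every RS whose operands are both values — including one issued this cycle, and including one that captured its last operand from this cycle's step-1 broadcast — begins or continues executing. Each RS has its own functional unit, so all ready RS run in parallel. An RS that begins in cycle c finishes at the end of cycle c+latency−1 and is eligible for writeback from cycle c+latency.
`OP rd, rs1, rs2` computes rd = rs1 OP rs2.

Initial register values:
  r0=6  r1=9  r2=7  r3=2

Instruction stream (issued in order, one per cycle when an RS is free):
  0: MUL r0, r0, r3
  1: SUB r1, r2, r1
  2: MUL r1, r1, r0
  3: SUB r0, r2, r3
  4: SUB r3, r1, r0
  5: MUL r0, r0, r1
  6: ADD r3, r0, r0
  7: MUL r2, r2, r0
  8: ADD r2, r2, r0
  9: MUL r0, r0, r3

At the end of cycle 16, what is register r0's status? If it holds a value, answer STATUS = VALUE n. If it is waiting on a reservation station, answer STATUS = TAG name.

c1: issue MUL r0<-Mul1 | r0:Mul1,r1:9,r2:7,r3:2
c2: issue SUB r1<-Add1 | r0:Mul1,r1:Add1,r2:7,r3:2
c3: issue MUL r1<-Mul2 | r0:Mul1,r1:Mul2,r2:7,r3:2
c4: issue SUB r0<-Add2 | r0:Add2,r1:Mul2,r2:7,r3:2
c5: CDB Add1=-2; issue SUB r3<-Add1 | r0:Add2,r1:Mul2,r2:7,r3:Add1
c6: CDB Mul1=12; issue MUL r0<-Mul1 | r0:Mul1,r1:Mul2,r2:7,r3:Add1
c7: CDB Add2=5; issue ADD r3<-Add2 | r0:Mul1,r1:Mul2,r2:7,r3:Add2
c8: stall | r0:Mul1,r1:Mul2,r2:7,r3:Add2
c9: stall | r0:Mul1,r1:Mul2,r2:7,r3:Add2
c10: CDB Mul2=-24; issue MUL r2<-Mul2 | r0:Mul1,r1:-24,r2:Mul2,r3:Add2
c11: stall | r0:Mul1,r1:-24,r2:Mul2,r3:Add2
c12: stall | r0:Mul1,r1:-24,r2:Mul2,r3:Add2
c13: CDB Add1=-29; issue ADD r2<-Add1 | r0:Mul1,r1:-24,r2:Add1,r3:Add2
c14: CDB Mul1=-120; issue MUL r0<-Mul1 | r0:Mul1,r1:-24,r2:Add1,r3:Add2
c15: - | r0:Mul1,r1:-24,r2:Add1,r3:Add2
c16: - | r0:Mul1,r1:-24,r2:Add1,r3:Add2

STATUS = TAG Mul1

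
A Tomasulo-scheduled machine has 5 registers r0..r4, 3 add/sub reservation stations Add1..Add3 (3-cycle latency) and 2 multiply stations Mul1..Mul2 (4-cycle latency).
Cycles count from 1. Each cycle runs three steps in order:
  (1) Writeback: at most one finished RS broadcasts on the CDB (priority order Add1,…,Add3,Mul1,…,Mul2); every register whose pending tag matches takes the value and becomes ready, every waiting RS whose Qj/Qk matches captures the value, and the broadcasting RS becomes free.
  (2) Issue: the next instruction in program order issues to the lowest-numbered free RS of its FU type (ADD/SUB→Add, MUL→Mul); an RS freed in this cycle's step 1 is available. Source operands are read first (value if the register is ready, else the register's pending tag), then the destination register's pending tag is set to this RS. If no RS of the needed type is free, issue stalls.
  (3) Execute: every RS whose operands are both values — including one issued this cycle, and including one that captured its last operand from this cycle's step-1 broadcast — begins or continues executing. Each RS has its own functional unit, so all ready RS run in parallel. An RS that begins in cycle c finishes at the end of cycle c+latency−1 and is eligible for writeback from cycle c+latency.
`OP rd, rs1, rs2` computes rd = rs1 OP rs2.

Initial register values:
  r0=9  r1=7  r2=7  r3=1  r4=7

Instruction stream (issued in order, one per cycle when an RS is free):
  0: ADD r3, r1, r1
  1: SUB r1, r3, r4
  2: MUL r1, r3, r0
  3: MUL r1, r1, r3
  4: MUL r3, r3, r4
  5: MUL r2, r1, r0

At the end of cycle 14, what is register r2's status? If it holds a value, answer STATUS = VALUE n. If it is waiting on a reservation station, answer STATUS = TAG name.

STATUS = TAG Mul1

c1: issue ADD r3<-Add1 | r0:9,r1:7,r2:7,r3:Add1,r4:7
c2: issue SUB r1<-Add2 | r0:9,r1:Add2,r2:7,r3:Add1,r4:7
c3: issue MUL r1<-Mul1 | r0:9,r1:Mul1,r2:7,r3:Add1,r4:7
c4: CDB Add1=14; issue MUL r1<-Mul2 | r0:9,r1:Mul2,r2:7,r3:14,r4:7
c5: stall | r0:9,r1:Mul2,r2:7,r3:14,r4:7
c6: stall | r0:9,r1:Mul2,r2:7,r3:14,r4:7
c7: CDB Add2=7; stall | r0:9,r1:Mul2,r2:7,r3:14,r4:7
c8: CDB Mul1=126; issue MUL r3<-Mul1 | r0:9,r1:Mul2,r2:7,r3:Mul1,r4:7
c9: stall | r0:9,r1:Mul2,r2:7,r3:Mul1,r4:7
c10: stall | r0:9,r1:Mul2,r2:7,r3:Mul1,r4:7
c11: stall | r0:9,r1:Mul2,r2:7,r3:Mul1,r4:7
c12: CDB Mul1=98; issue MUL r2<-Mul1 | r0:9,r1:Mul2,r2:Mul1,r3:98,r4:7
c13: CDB Mul2=1764 | r0:9,r1:1764,r2:Mul1,r3:98,r4:7
c14: - | r0:9,r1:1764,r2:Mul1,r3:98,r4:7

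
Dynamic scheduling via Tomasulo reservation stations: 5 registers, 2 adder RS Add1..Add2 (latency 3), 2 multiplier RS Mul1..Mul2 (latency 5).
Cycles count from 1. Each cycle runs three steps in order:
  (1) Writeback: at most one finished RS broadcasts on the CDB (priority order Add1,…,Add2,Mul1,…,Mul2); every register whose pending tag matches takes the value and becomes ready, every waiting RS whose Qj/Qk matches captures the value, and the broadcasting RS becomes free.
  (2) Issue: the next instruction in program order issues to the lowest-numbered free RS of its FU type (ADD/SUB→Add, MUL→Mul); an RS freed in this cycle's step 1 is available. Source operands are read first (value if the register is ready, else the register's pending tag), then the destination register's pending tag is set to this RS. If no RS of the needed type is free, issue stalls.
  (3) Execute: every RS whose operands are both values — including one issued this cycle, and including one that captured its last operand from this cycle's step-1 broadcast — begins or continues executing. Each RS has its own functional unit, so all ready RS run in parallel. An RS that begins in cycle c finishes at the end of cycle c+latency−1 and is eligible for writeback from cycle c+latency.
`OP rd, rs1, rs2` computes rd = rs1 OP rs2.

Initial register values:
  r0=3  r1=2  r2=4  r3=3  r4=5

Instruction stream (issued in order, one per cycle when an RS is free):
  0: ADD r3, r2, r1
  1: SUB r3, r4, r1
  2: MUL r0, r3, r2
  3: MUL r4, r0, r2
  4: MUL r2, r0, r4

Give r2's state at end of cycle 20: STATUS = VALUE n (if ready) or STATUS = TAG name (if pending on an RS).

STATUS = VALUE 576

c1: issue ADD r3<-Add1 | r0:3,r1:2,r2:4,r3:Add1,r4:5
c2: issue SUB r3<-Add2 | r0:3,r1:2,r2:4,r3:Add2,r4:5
c3: issue MUL r0<-Mul1 | r0:Mul1,r1:2,r2:4,r3:Add2,r4:5
c4: CDB Add1=6; issue MUL r4<-Mul2 | r0:Mul1,r1:2,r2:4,r3:Add2,r4:Mul2
c5: CDB Add2=3; stall | r0:Mul1,r1:2,r2:4,r3:3,r4:Mul2
c6: stall | r0:Mul1,r1:2,r2:4,r3:3,r4:Mul2
c7: stall | r0:Mul1,r1:2,r2:4,r3:3,r4:Mul2
c8: stall | r0:Mul1,r1:2,r2:4,r3:3,r4:Mul2
c9: stall | r0:Mul1,r1:2,r2:4,r3:3,r4:Mul2
c10: CDB Mul1=12; issue MUL r2<-Mul1 | r0:12,r1:2,r2:Mul1,r3:3,r4:Mul2
c11: - | r0:12,r1:2,r2:Mul1,r3:3,r4:Mul2
c12: - | r0:12,r1:2,r2:Mul1,r3:3,r4:Mul2
c13: - | r0:12,r1:2,r2:Mul1,r3:3,r4:Mul2
c14: - | r0:12,r1:2,r2:Mul1,r3:3,r4:Mul2
c15: CDB Mul2=48 | r0:12,r1:2,r2:Mul1,r3:3,r4:48
c16: - | r0:12,r1:2,r2:Mul1,r3:3,r4:48
c17: - | r0:12,r1:2,r2:Mul1,r3:3,r4:48
c18: - | r0:12,r1:2,r2:Mul1,r3:3,r4:48
c19: - | r0:12,r1:2,r2:Mul1,r3:3,r4:48
c20: CDB Mul1=576 | r0:12,r1:2,r2:576,r3:3,r4:48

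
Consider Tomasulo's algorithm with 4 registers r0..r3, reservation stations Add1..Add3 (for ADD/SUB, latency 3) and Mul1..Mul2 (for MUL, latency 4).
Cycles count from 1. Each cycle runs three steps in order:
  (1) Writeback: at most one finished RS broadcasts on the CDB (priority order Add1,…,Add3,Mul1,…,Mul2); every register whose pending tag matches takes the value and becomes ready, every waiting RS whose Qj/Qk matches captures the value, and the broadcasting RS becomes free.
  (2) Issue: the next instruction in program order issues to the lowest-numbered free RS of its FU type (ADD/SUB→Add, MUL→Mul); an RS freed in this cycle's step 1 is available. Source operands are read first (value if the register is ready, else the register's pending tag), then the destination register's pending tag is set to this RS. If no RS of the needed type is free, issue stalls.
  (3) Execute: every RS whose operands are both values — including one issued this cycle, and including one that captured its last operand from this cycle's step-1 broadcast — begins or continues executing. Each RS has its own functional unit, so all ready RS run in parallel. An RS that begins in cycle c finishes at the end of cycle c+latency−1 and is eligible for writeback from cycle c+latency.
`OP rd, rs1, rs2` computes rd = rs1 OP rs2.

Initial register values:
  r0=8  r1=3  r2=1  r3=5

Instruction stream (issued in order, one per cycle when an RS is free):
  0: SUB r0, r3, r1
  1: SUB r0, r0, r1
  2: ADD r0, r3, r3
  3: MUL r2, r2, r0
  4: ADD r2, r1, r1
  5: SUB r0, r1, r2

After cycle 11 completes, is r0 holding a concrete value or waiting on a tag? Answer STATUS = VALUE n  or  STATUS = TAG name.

  c1: issue SUB r0<-Add1  regs: r0:Add1,r1:3,r2:1,r3:5
  c2: issue SUB r0<-Add2  regs: r0:Add2,r1:3,r2:1,r3:5
  c3: issue ADD r0<-Add3  regs: r0:Add3,r1:3,r2:1,r3:5
  c4: CDB Add1=2; issue MUL r2<-Mul1  regs: r0:Add3,r1:3,r2:Mul1,r3:5
  c5: issue ADD r2<-Add1  regs: r0:Add3,r1:3,r2:Add1,r3:5
  c6: CDB Add3=10; issue SUB r0<-Add3  regs: r0:Add3,r1:3,r2:Add1,r3:5
  c7: CDB Add2=-1  regs: r0:Add3,r1:3,r2:Add1,r3:5
  c8: CDB Add1=6  regs: r0:Add3,r1:3,r2:6,r3:5
  c9: -  regs: r0:Add3,r1:3,r2:6,r3:5
  c10: CDB Mul1=10  regs: r0:Add3,r1:3,r2:6,r3:5
  c11: CDB Add3=-3  regs: r0:-3,r1:3,r2:6,r3:5

STATUS = VALUE -3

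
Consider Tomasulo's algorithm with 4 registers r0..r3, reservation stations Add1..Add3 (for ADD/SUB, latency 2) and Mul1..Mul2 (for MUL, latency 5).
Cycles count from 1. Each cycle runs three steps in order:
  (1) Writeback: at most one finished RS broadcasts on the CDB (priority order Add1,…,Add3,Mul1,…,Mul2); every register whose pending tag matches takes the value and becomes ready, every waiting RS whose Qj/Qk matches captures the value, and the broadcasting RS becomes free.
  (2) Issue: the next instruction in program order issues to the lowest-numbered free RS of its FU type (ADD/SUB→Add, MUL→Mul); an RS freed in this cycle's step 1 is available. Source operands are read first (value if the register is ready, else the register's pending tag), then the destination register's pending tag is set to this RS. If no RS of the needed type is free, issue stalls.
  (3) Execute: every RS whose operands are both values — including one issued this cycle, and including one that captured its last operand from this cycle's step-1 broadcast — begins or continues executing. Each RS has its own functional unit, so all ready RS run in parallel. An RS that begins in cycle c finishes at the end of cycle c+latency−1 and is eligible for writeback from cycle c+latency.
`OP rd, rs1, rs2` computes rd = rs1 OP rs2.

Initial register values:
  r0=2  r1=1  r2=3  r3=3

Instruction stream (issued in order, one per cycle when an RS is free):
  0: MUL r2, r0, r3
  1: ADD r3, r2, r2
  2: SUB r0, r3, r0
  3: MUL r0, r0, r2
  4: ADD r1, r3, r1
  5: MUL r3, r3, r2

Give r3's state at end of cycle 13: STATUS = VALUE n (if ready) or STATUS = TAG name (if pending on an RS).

cycle 1: issue MUL r2<-Mul1 // r0:2,r1:1,r2:Mul1,r3:3
cycle 2: issue ADD r3<-Add1 // r0:2,r1:1,r2:Mul1,r3:Add1
cycle 3: issue SUB r0<-Add2 // r0:Add2,r1:1,r2:Mul1,r3:Add1
cycle 4: issue MUL r0<-Mul2 // r0:Mul2,r1:1,r2:Mul1,r3:Add1
cycle 5: issue ADD r1<-Add3 // r0:Mul2,r1:Add3,r2:Mul1,r3:Add1
cycle 6: CDB Mul1=6; issue MUL r3<-Mul1 // r0:Mul2,r1:Add3,r2:6,r3:Mul1
cycle 7: - // r0:Mul2,r1:Add3,r2:6,r3:Mul1
cycle 8: CDB Add1=12 // r0:Mul2,r1:Add3,r2:6,r3:Mul1
cycle 9: - // r0:Mul2,r1:Add3,r2:6,r3:Mul1
cycle 10: CDB Add2=10 // r0:Mul2,r1:Add3,r2:6,r3:Mul1
cycle 11: CDB Add3=13 // r0:Mul2,r1:13,r2:6,r3:Mul1
cycle 12: - // r0:Mul2,r1:13,r2:6,r3:Mul1
cycle 13: CDB Mul1=72 // r0:Mul2,r1:13,r2:6,r3:72

STATUS = VALUE 72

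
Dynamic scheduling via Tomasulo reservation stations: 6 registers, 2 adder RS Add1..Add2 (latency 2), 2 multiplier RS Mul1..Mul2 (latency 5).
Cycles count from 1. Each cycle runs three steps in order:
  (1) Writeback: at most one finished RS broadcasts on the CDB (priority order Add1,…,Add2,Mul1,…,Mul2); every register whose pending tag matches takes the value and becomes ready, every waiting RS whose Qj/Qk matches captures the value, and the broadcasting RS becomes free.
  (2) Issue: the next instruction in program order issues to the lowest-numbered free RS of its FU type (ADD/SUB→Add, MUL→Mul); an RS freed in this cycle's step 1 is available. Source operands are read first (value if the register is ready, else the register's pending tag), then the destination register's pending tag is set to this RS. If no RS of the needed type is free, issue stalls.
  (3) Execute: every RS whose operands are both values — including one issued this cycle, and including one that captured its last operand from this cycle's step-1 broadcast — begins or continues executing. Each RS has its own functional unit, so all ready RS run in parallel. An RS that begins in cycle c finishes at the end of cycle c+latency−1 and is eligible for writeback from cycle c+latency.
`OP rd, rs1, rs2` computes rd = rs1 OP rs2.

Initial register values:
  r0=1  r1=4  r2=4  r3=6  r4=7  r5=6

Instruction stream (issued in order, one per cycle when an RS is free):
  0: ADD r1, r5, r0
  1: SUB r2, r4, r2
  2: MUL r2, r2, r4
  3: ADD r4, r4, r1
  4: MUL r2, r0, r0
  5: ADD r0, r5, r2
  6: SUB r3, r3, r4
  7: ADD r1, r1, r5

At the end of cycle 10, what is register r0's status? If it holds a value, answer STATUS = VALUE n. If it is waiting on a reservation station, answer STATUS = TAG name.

  c1: issue ADD r1<-Add1  regs: r0:1,r1:Add1,r2:4,r3:6,r4:7,r5:6
  c2: issue SUB r2<-Add2  regs: r0:1,r1:Add1,r2:Add2,r3:6,r4:7,r5:6
  c3: CDB Add1=7; issue MUL r2<-Mul1  regs: r0:1,r1:7,r2:Mul1,r3:6,r4:7,r5:6
  c4: CDB Add2=3; issue ADD r4<-Add1  regs: r0:1,r1:7,r2:Mul1,r3:6,r4:Add1,r5:6
  c5: issue MUL r2<-Mul2  regs: r0:1,r1:7,r2:Mul2,r3:6,r4:Add1,r5:6
  c6: CDB Add1=14; issue ADD r0<-Add1  regs: r0:Add1,r1:7,r2:Mul2,r3:6,r4:14,r5:6
  c7: issue SUB r3<-Add2  regs: r0:Add1,r1:7,r2:Mul2,r3:Add2,r4:14,r5:6
  c8: stall  regs: r0:Add1,r1:7,r2:Mul2,r3:Add2,r4:14,r5:6
  c9: CDB Add2=-8; issue ADD r1<-Add2  regs: r0:Add1,r1:Add2,r2:Mul2,r3:-8,r4:14,r5:6
  c10: CDB Mul1=21  regs: r0:Add1,r1:Add2,r2:Mul2,r3:-8,r4:14,r5:6

STATUS = TAG Add1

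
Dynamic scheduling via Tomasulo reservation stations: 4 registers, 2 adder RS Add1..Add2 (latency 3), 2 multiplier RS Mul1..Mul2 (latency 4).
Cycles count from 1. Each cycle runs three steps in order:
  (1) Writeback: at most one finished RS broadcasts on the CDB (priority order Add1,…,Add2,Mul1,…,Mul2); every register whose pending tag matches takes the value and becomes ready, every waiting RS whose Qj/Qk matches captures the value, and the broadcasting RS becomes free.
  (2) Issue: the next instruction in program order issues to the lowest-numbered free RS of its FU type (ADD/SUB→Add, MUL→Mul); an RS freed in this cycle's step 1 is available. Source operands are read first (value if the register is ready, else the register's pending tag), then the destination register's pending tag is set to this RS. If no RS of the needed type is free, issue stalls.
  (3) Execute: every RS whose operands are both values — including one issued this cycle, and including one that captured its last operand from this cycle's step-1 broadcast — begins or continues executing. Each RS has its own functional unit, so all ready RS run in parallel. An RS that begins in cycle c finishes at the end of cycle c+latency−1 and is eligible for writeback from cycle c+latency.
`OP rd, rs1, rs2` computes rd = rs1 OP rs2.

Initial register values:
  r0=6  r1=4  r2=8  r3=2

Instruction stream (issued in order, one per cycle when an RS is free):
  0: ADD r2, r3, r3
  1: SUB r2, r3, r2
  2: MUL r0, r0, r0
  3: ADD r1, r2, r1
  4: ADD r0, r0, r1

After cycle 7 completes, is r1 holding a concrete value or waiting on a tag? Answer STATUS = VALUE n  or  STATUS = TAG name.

STATUS = TAG Add1

c1: issue ADD r2<-Add1 | r0:6,r1:4,r2:Add1,r3:2
c2: issue SUB r2<-Add2 | r0:6,r1:4,r2:Add2,r3:2
c3: issue MUL r0<-Mul1 | r0:Mul1,r1:4,r2:Add2,r3:2
c4: CDB Add1=4; issue ADD r1<-Add1 | r0:Mul1,r1:Add1,r2:Add2,r3:2
c5: stall | r0:Mul1,r1:Add1,r2:Add2,r3:2
c6: stall | r0:Mul1,r1:Add1,r2:Add2,r3:2
c7: CDB Add2=-2; issue ADD r0<-Add2 | r0:Add2,r1:Add1,r2:-2,r3:2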